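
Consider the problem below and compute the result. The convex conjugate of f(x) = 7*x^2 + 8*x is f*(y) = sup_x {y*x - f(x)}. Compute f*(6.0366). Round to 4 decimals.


f*(y) = sup_x {y*x - a*x^2 - b*x} = sup_x {(y-b)*x - a*x^2}
FOC: (y - b) - 2a*x = 0 => x* = (y - b)/(2a)
x* = (6.0366 - 8)/(2*7) = -0.1402
f*(6.0366) = (y-b)^2/(4a) = (6.0366 - 8)^2/(4*7)
= 3.8549/28 = 0.1377


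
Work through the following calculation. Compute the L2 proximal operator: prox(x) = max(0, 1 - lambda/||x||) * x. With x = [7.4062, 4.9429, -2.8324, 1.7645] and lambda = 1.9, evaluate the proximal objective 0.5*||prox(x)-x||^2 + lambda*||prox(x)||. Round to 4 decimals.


Step 1: Compute ||x||.
||x|| = 9.5089
Step 2: Compute scaling factor.
scale = max(0, 1 - 1.9/9.5089) = 0.8002
Step 3: prox(x) = [5.9264, 3.9552, -2.2665, 1.4119]
||prox(x)|| = 7.6089
Step 4: Proximal objective.
0.5*||prox-x||^2 = 1.805
lambda*||prox|| = 14.4569
Total = 16.262


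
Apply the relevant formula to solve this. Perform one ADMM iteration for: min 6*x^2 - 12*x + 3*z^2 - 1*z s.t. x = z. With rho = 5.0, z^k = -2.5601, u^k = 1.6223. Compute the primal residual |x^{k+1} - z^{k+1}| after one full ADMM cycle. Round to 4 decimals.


ADMM iteration with rho = 5.0, z^k = -2.5601, u^k = 1.6223
Step 1: x-update.
Minimize 6*x^2 - 12*x + (5.0/2)*(x + 2.5601 + 1.6223)^2
FOC: (2*6 + 5.0)*x = 12 + 5.0*(-2.5601 - 1.6223)
x^{k+1} = -0.5242
Step 2: z-update.
Minimize 3*z^2 - 1*z + (5.0/2)*(-0.5242 - z + 1.6223)^2
FOC: (2*3 + 5.0)*z = 1 + 5.0*(-0.5242 + 1.6223)
z^{k+1} = 0.59
Step 3: u-update.
u^{k+1} = 1.6223 - 0.5242 - 0.59 = 0.508
Step 4: Primal residual = |-0.5242 - 0.59| = 1.1143


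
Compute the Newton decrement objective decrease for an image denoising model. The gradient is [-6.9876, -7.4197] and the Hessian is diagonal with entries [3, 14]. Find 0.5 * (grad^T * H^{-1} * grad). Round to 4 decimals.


Step 1: H is diagonal, so H^(-1) * g = [-2.3292, -0.53].
Step 2: g^T H^(-1) g = sum_i g_i^2 / H_ii
  = (-6.9876)^2/3 + (-7.4197)^2/14
  = 16.2755 + 3.9323 = 20.2078
Step 3: Objective decrease = 0.5 * g^T H^(-1) g = 10.1039


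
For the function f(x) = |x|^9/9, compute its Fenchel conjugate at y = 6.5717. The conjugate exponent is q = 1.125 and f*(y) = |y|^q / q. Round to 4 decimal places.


The conjugate exponent q satisfies 1/p + 1/q = 1.
p = 9, so q = 9/(9 - 1) = 1.125
|y|^q = 6.5717^1.125 = 8.3155
f*(6.5717) = 8.3155 / 1.125 = 7.3915


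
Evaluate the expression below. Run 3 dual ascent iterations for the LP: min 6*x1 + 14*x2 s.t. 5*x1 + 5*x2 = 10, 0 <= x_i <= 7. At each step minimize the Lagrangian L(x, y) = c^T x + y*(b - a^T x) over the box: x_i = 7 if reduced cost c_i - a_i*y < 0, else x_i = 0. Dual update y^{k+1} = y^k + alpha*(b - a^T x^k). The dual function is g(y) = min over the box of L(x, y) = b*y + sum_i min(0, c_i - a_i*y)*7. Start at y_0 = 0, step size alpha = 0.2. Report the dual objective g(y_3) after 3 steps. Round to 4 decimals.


Dual ascent for LP: min 6*x1 + 14*x2, 5*x1 + 5*x2 = 10, 0 <= x_i <= 7
Step 1: y^k = 0.0, reduced costs: (6.0, 14.0)
  x^k = (0.0, 0.0), subgradient = b - a^T x = 10.0
  y^{k+1} = 0.0 + 0.2*10.0 = 2.0
Step 2: y^k = 2.0, reduced costs: (-4.0, 4.0)
  x^k = (7.0, 0.0), subgradient = b - a^T x = -25.0
  y^{k+1} = 2.0 + 0.2*-25.0 = -3.0
Step 3: y^k = -3.0, reduced costs: (21.0, 29.0)
  x^k = (0.0, 0.0), subgradient = b - a^T x = 10.0
  y^{k+1} = -3.0 + 0.2*10.0 = -1.0
Dual objective at y_3 = -1.0: reduced costs (11.0, 19.0), box minimizer x = (0.0, 0.0)
g(y_3) = b*y + (c1 - a1*y)*x1 + (c2 - a2*y)*x2 = 10*(-1.0) + 11.0*0.0 + 19.0*0.0 = -10.0 + 0.0 + 0.0 = -10.0


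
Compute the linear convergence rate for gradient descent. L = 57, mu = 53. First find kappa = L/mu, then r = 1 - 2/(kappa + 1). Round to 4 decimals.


Step 1: Compute the condition number.
kappa = L/mu = 57/53 = 1.0755
Step 2: Compute the convergence rate.
r = 1 - 2/(kappa + 1) = 1 - 2*mu/(L + mu) = (L - mu)/(L + mu) = 4/110 = 0.0364


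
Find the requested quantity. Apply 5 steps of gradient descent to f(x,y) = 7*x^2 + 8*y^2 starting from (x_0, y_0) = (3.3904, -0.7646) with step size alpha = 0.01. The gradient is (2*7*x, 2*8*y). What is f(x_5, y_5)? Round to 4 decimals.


Gradient descent on f(x,y) = 7*x^2 + 8*y^2.
Starting point: (3.3904, -0.7646), alpha = 0.01
Step 1: grad_x = 2*7*3.3904 = 47.4656, grad_y = 2*8*-0.7646 = -12.2336
  x_1 = 3.3904 - 0.01*47.4656 = 2.9157
  y_1 = -0.7646 - 0.01*-12.2336 = -0.6423
Step 2: grad_x = 2*7*2.9157 = 40.8204, grad_y = 2*8*-0.6423 = -10.2762
  x_2 = 2.9157 - 0.01*40.8204 = 2.5075
  y_2 = -0.6423 - 0.01*-10.2762 = -0.5395
Step 3: grad_x = 2*7*2.5075 = 35.1056, grad_y = 2*8*-0.5395 = -8.632
  x_3 = 2.5075 - 0.01*35.1056 = 2.1565
  y_3 = -0.5395 - 0.01*-8.632 = -0.4532
Step 4: grad_x = 2*7*2.1565 = 30.1908, grad_y = 2*8*-0.4532 = -7.2509
  x_4 = 2.1565 - 0.01*30.1908 = 1.8546
  y_4 = -0.4532 - 0.01*-7.2509 = -0.3807
Step 5: grad_x = 2*7*1.8546 = 25.9641, grad_y = 2*8*-0.3807 = -6.0908
  x_5 = 1.8546 - 0.01*25.9641 = 1.5949
  y_5 = -0.3807 - 0.01*-6.0908 = -0.3198
f(1.5949, -0.3198) = 7*1.5949^2 + 8*(-0.3198)^2 = 18.6247


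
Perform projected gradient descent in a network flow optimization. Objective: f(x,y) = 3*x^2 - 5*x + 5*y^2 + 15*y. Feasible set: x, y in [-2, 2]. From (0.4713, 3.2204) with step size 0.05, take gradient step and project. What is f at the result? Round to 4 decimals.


Step 1: Compute gradient at (0.4713, 3.2204).
grad_x = 2*3*0.4713 - 5 = -2.1722
grad_y = 2*5*3.2204 + 15 = 47.204
Step 2: Gradient step.
x_raw = 0.4713 - 0.05*-2.1722 = 0.5799
y_raw = 3.2204 - 0.05*47.204 = 0.8602
Step 3: Project onto [-2, 2].
x_proj = clip(0.5799) = 0.5799
y_proj = clip(0.8602) = 0.8602
Step 4: Evaluate f.
f(0.5799, 0.8602) = 14.7121


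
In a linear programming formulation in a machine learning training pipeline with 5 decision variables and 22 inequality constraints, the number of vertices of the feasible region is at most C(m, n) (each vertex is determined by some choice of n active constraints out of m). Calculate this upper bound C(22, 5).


Each vertex corresponds to some choice of n active constraints out of m, so the number of vertices is at most C(m, n) = m! / (n!(m-n)!).
m = 22, n = 5
Numerator: 22 * 21 * 20 * 19 * 18
Denominator: 5! = 120
C(22, 5) = 26334


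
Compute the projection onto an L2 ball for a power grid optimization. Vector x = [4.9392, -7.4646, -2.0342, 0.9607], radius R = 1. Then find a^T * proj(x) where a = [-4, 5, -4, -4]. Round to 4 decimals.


Step 1: Compute ||x|| (intermediates to 6 decimals).
||x|| = sqrt(4.9392^2 + (-7.4646)^2 + (-2.0342)^2 + 0.9607^2) = 9.229131
Step 2: Project.
Since ||x|| > R, scale = R/||x|| = 1/9.229131 = 0.108353, proj(x) = scale * x
proj(x) = [0.535177, -0.808812, -0.220412, 0.104095]
Step 3: Dot product.
a^T * proj(x) = -4*0.535177 + 5*(-0.808812) - 4*(-0.220412) - 4*0.104095 = -5.7195


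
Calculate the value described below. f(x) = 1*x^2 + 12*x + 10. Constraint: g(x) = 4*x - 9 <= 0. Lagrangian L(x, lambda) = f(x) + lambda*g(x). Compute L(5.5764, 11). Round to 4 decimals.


Step 1: Evaluate f(x).
f(5.5764) = 1*5.5764^2 + 12*5.5764 + 10 = 108.013
Step 2: Evaluate g(x).
g(5.5764) = 4*5.5764 - 9 = 13.3056
Step 3: Compute Lagrangian.
L = 108.013 + 11*13.3056 = 254.3746


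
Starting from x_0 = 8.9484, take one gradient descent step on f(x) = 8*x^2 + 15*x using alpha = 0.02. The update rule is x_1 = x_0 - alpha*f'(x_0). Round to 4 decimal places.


We compute the gradient at x_0 and apply the update.
f'(x) = 16*x + 15
f'(8.9484) = 16*8.9484 + 15 = 158.1744
x_1 = 8.9484 - 0.02*158.1744 = 5.7849


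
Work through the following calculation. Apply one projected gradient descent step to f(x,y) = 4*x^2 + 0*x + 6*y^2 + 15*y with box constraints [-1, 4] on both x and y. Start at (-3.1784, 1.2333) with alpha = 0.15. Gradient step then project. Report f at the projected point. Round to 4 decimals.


Step 1: Compute gradient at (-3.1784, 1.2333).
grad_x = 2*4*-3.1784 + 0 = -25.4272
grad_y = 2*6*1.2333 + 15 = 29.7996
Step 2: Gradient step.
x_raw = -3.1784 - 0.15*-25.4272 = 0.6357
y_raw = 1.2333 - 0.15*29.7996 = -3.2366
Step 3: Project onto [-1, 4].
x_proj = clip(0.6357) = 0.6357
y_proj = clip(-3.2366) = -1.0
Step 4: Evaluate f.
f(0.6357, -1.0) = -7.3836


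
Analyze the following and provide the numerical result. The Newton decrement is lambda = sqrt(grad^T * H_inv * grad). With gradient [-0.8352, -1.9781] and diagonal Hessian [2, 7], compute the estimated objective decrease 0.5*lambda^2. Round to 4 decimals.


Step 1: H is diagonal, so H^(-1) * g = [-0.4176, -0.2826].
Step 2: g^T H^(-1) g = sum_i g_i^2 / H_ii
  = (-0.8352)^2/2 + (-1.9781)^2/7
  = 0.3488 + 0.559 = 0.9078
Step 3: Objective decrease = 0.5 * g^T H^(-1) g = 0.4539


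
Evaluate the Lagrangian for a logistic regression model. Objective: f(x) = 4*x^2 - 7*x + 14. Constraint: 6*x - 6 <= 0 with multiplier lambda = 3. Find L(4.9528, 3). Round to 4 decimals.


Step 1: Evaluate f(x).
f(4.9528) = 4*4.9528^2 - 7*4.9528 + 14 = 77.4513
Step 2: Evaluate g(x).
g(4.9528) = 6*4.9528 - 6 = 23.7168
Step 3: Compute Lagrangian.
L = 77.4513 + 3*23.7168 = 148.6017


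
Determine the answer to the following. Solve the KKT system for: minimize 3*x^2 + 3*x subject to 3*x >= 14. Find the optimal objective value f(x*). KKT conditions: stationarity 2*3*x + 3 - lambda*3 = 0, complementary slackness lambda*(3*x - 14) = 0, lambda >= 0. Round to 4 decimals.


Step 1: Try lambda = 0 (constraint inactive).
x_unc = -3/(2*3) = -0.5
Check: 3*-0.5 = -1.5 < 14 -- violated!
Step 2: Constraint must be active: 3*x = 14
x* = 14/3 = 4.6667 (rounded; the exact value 14/3 is used below)
lambda = (2*3*(14/3) + 3)/3 = 10.3333
Step 3: Compute optimal value.
f(x*) = 3*(14/3)^2 + 3*(14/3) = 79.3333


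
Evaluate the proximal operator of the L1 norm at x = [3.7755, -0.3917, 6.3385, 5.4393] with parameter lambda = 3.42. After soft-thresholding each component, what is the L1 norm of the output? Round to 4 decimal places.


Soft-thresholding with lambda = 3.42:
prox(3.7755) = sign(3.7755)*max(|3.7755| - 3.42, 0) = 0.3555
prox(-0.3917) = sign(-0.3917)*max(|-0.3917| - 3.42, 0) = 0.0
prox(6.3385) = sign(6.3385)*max(|6.3385| - 3.42, 0) = 2.9185
prox(5.4393) = sign(5.4393)*max(|5.4393| - 3.42, 0) = 2.0193
prox(x) = [0.3555, 0.0, 2.9185, 2.0193]
||prox(x)||_1 = 0.3555 + 0.0 + 2.9185 + 2.0193 = 5.2933


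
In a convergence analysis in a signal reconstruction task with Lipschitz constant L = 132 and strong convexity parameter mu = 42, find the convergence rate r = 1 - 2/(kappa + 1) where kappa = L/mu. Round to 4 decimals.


Step 1: Compute the condition number.
kappa = L/mu = 132/42 = 3.1429
Step 2: Compute the convergence rate.
r = 1 - 2/(kappa + 1) = 1 - 2*mu/(L + mu) = (L - mu)/(L + mu) = 90/174 = 0.5172


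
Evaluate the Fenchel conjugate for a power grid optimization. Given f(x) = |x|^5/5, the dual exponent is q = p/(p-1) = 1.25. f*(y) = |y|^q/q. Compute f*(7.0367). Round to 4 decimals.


The conjugate exponent q satisfies 1/p + 1/q = 1.
p = 5, so q = 5/(5 - 1) = 1.25
|y|^q = 7.0367^1.25 = 11.4607
f*(7.0367) = 11.4607 / 1.25 = 9.1686


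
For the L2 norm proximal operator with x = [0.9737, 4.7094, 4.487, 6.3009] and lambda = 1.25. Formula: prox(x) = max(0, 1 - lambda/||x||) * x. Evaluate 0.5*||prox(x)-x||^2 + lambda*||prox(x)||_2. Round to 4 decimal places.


Step 1: Compute ||x||.
||x|| = 9.1083
Step 2: Compute scaling factor.
scale = max(0, 1 - 1.25/9.1083) = 0.8628
Step 3: prox(x) = [0.8401, 4.0631, 3.8712, 5.4362]
||prox(x)|| = 7.8583
Step 4: Proximal objective.
0.5*||prox-x||^2 = 0.7813
lambda*||prox|| = 9.8229
Total = 10.6041


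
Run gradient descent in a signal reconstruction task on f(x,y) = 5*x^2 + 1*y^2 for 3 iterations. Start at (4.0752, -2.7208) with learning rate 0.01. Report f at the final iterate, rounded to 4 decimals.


Gradient descent on f(x,y) = 5*x^2 + 1*y^2.
Starting point: (4.0752, -2.7208), alpha = 0.01
Step 1: grad_x = 2*5*4.0752 = 40.752, grad_y = 2*1*-2.7208 = -5.4416
  x_1 = 4.0752 - 0.01*40.752 = 3.6677
  y_1 = -2.7208 - 0.01*-5.4416 = -2.6664
Step 2: grad_x = 2*5*3.6677 = 36.6768, grad_y = 2*1*-2.6664 = -5.3328
  x_2 = 3.6677 - 0.01*36.6768 = 3.3009
  y_2 = -2.6664 - 0.01*-5.3328 = -2.6131
Step 3: grad_x = 2*5*3.3009 = 33.0091, grad_y = 2*1*-2.6131 = -5.2261
  x_3 = 3.3009 - 0.01*33.0091 = 2.9708
  y_3 = -2.6131 - 0.01*-5.2261 = -2.5608
f(2.9708, -2.5608) = 5*2.9708^2 + 1*(-2.5608)^2 = 50.6866


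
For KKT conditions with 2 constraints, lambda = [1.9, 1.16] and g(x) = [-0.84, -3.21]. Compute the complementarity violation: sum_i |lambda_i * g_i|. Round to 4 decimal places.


KKT complementary slackness check:
lambda_1 * g_1 = 1.9 * -0.84 = -1.596
lambda_2 * g_2 = 1.16 * -3.21 = -3.7236
Total violation = 1.596 + 3.7236 = 5.3196


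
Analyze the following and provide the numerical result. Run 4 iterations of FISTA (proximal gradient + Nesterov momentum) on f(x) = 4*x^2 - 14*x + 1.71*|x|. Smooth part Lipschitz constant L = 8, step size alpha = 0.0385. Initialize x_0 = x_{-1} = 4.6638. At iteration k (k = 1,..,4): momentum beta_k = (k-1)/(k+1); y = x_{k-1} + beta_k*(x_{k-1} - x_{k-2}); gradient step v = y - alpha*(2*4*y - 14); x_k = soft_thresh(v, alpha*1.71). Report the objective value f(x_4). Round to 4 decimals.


FISTA on f(x) = 4*x^2 - 14*x + 1.71*|x|
L = 8, alpha = 0.0385
Iteration 1: beta = 0.0, y = 4.6638 + 0.0*(4.6638 - 4.6638) = 4.6638
  grad(y) = 23.3104, v = y - alpha*grad = 3.7663
  prox(v) = soft_thresh(3.7663, 0.0658) = 3.7005
Iteration 2: beta = 0.3333, y = 3.7005 + 0.3333*(3.7005 - 4.6638) = 3.3794
  grad(y) = 13.0354, v = y - alpha*grad = 2.8776
  prox(v) = soft_thresh(2.8776, 0.0658) = 2.8117
Iteration 3: beta = 0.5, y = 2.8117 + 0.5*(2.8117 - 3.7005) = 2.3673
  grad(y) = 4.9386, v = y - alpha*grad = 2.1772
  prox(v) = soft_thresh(2.1772, 0.0658) = 2.1114
Iteration 4: beta = 0.6, y = 2.1114 + 0.6*(2.1114 - 2.8117) = 1.6911
  grad(y) = -0.4709, v = y - alpha*grad = 1.7093
  prox(v) = soft_thresh(1.7093, 0.0658) = 1.6434
f(x_4) = 4*1.6434^2 - 14*1.6434 + 1.71*|1.6434| = -9.3943


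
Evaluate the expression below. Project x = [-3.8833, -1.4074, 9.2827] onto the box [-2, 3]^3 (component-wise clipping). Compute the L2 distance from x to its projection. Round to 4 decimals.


Project each component onto [-2, 3].
clip(-3.8833) = -2.0, clip(-1.4074) = -1.4074, clip(9.2827) = 3.0
Projection = [-2.0, -1.4074, 3.0]
Squared diffs: [3.5468, 0.0, 39.4723]
Distance = sqrt(43.0191) = 6.5589


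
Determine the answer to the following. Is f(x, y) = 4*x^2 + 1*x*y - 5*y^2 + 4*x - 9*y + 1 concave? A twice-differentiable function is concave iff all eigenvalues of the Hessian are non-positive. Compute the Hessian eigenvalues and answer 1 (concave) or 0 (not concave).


The Hessian of f(x,y) = 4*x^2 + 1*x*y - 5*y^2 + 4*x - 9*y + 1 is:
H = [[8, 1], [1, -10]]
Trace = 8 - 10 = -2
Determinant = 8*-10 - (1)^2 = -81
Discriminant = (-2)^2 - 4*-81 = 328.0
Eigenvalues: lambda_1 = -10.0554, lambda_2 = 8.0554
The function is not concave.

0


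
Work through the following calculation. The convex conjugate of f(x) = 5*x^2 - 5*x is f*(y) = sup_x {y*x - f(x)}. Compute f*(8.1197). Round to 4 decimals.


f*(y) = sup_x {y*x - a*x^2 - b*x} = sup_x {(y-b)*x - a*x^2}
FOC: (y - b) - 2a*x = 0 => x* = (y - b)/(2a)
x* = (8.1197 + 5)/(2*5) = 1.312
f*(8.1197) = (y-b)^2/(4a) = (8.1197 + 5)^2/(4*5)
= 172.1265/20 = 8.6063


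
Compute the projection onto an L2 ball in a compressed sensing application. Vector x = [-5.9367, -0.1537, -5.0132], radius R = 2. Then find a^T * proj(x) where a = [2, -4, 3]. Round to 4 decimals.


Step 1: Compute ||x|| (intermediates to 6 decimals).
||x|| = sqrt((-5.9367)^2 + (-0.1537)^2 + (-5.0132)^2) = 7.771757
Step 2: Project.
Since ||x|| > R, scale = R/||x|| = 2/7.771757 = 0.257342, proj(x) = scale * x
proj(x) = [-1.527762, -0.039553, -1.290107]
Step 3: Dot product.
a^T * proj(x) = 2*(-1.527762) - 4*(-0.039553) + 3*(-1.290107) = -6.7676


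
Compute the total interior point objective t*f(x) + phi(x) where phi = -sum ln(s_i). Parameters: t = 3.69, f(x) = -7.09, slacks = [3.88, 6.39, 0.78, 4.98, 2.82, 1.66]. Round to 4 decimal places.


Step 1: Compute log-barrier.
ln values: [1.3558, 1.8547, -0.2485, 1.6054, 1.0367, 0.5068]
phi = -(1.3558 + 1.8547 - 0.2485 + 1.6054 + 1.0367 + 0.5068) = -6.1111
Step 2: Compute augmented objective.
t*f(x) = 3.69*-7.09 = -26.1621
Total = -26.1621 - 6.1111 = -32.2732


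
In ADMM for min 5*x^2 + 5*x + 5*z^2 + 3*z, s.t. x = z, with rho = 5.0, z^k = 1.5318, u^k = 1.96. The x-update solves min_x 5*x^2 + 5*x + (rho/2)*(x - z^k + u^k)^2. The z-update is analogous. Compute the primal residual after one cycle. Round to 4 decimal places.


ADMM iteration with rho = 5.0, z^k = 1.5318, u^k = 1.96
Step 1: x-update.
Minimize 5*x^2 + 5*x + (5.0/2)*(x - 1.5318 + 1.96)^2
FOC: (2*5 + 5.0)*x = -5 + 5.0*(1.5318 - 1.96)
x^{k+1} = -0.4761
Step 2: z-update.
Minimize 5*z^2 + 3*z + (5.0/2)*(-0.4761 - z + 1.96)^2
FOC: (2*5 + 5.0)*z = -3 + 5.0*(-0.4761 + 1.96)
z^{k+1} = 0.2946
Step 3: u-update.
u^{k+1} = 1.96 - 0.4761 - 0.2946 = 1.1893
Step 4: Primal residual = |-0.4761 - 0.2946| = 0.7707


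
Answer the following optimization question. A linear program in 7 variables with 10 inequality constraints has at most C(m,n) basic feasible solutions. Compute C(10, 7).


Each vertex corresponds to some choice of n active constraints out of m, so the number of vertices is at most C(m, n) = m! / (n!(m-n)!).
m = 10, n = 7
Numerator: 10 * 9 * 8 * 7 * 6 * 5 * 4
Denominator: 7! = 5040
C(10, 7) = 120


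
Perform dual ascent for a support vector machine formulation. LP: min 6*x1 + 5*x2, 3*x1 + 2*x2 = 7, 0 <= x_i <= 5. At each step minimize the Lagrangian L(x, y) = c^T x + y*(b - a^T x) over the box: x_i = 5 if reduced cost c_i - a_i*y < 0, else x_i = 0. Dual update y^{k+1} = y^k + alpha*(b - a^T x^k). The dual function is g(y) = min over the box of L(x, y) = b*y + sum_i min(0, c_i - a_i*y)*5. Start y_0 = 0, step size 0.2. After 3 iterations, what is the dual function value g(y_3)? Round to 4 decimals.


Dual ascent for LP: min 6*x1 + 5*x2, 3*x1 + 2*x2 = 7, 0 <= x_i <= 5
Step 1: y^k = 0.0, reduced costs: (6.0, 5.0)
  x^k = (0.0, 0.0), subgradient = b - a^T x = 7.0
  y^{k+1} = 0.0 + 0.2*7.0 = 1.4
Step 2: y^k = 1.4, reduced costs: (1.8, 2.2)
  x^k = (0.0, 0.0), subgradient = b - a^T x = 7.0
  y^{k+1} = 1.4 + 0.2*7.0 = 2.8
Step 3: y^k = 2.8, reduced costs: (-2.4, -0.6)
  x^k = (5.0, 5.0), subgradient = b - a^T x = -18.0
  y^{k+1} = 2.8 + 0.2*-18.0 = -0.8
Dual objective at y_3 = -0.8: reduced costs (8.4, 6.6), box minimizer x = (0.0, 0.0)
g(y_3) = b*y + (c1 - a1*y)*x1 + (c2 - a2*y)*x2 = 7*(-0.8) + 8.4*0.0 + 6.6*0.0 = -5.6 + 0.0 + 0.0 = -5.6


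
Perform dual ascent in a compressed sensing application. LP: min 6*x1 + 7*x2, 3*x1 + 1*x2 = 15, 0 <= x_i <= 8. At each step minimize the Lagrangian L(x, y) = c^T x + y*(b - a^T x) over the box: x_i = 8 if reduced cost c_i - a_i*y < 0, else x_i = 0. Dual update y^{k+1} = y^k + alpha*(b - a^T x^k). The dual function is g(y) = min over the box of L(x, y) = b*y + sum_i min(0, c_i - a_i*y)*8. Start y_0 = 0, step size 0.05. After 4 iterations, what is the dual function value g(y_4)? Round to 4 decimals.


Dual ascent for LP: min 6*x1 + 7*x2, 3*x1 + 1*x2 = 15, 0 <= x_i <= 8
Step 1: y^k = 0.0, reduced costs: (6.0, 7.0)
  x^k = (0.0, 0.0), subgradient = b - a^T x = 15.0
  y^{k+1} = 0.0 + 0.05*15.0 = 0.75
Step 2: y^k = 0.75, reduced costs: (3.75, 6.25)
  x^k = (0.0, 0.0), subgradient = b - a^T x = 15.0
  y^{k+1} = 0.75 + 0.05*15.0 = 1.5
Step 3: y^k = 1.5, reduced costs: (1.5, 5.5)
  x^k = (0.0, 0.0), subgradient = b - a^T x = 15.0
  y^{k+1} = 1.5 + 0.05*15.0 = 2.25
Step 4: y^k = 2.25, reduced costs: (-0.75, 4.75)
  x^k = (8.0, 0.0), subgradient = b - a^T x = -9.0
  y^{k+1} = 2.25 + 0.05*-9.0 = 1.8
Dual objective at y_4 = 1.8: reduced costs (0.6, 5.2), box minimizer x = (0.0, 0.0)
g(y_4) = b*y + (c1 - a1*y)*x1 + (c2 - a2*y)*x2 = 15*1.8 + 0.6*0.0 + 5.2*0.0 = 27.0 + 0.0 + 0.0 = 27.0


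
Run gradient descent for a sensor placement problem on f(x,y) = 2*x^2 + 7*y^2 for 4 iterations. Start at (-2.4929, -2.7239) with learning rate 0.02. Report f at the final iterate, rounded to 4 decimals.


Gradient descent on f(x,y) = 2*x^2 + 7*y^2.
Starting point: (-2.4929, -2.7239), alpha = 0.02
Step 1: grad_x = 2*2*-2.4929 = -9.9716, grad_y = 2*7*-2.7239 = -38.1346
  x_1 = -2.4929 - 0.02*-9.9716 = -2.2935
  y_1 = -2.7239 - 0.02*-38.1346 = -1.9612
Step 2: grad_x = 2*2*-2.2935 = -9.1739, grad_y = 2*7*-1.9612 = -27.4569
  x_2 = -2.2935 - 0.02*-9.1739 = -2.11
  y_2 = -1.9612 - 0.02*-27.4569 = -1.4121
Step 3: grad_x = 2*2*-2.11 = -8.44, grad_y = 2*7*-1.4121 = -19.769
  x_3 = -2.11 - 0.02*-8.44 = -1.9412
  y_3 = -1.4121 - 0.02*-19.769 = -1.0167
Step 4: grad_x = 2*2*-1.9412 = -7.7648, grad_y = 2*7*-1.0167 = -14.2337
  x_4 = -1.9412 - 0.02*-7.7648 = -1.7859
  y_4 = -1.0167 - 0.02*-14.2337 = -0.732
f(-1.7859, -0.732) = 2*(-1.7859)^2 + 7*(-0.732)^2 = 10.1298


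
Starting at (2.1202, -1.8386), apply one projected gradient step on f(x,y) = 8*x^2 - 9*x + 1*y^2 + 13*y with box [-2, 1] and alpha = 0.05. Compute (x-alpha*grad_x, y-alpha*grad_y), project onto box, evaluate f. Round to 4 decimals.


Step 1: Compute gradient at (2.1202, -1.8386).
grad_x = 2*8*2.1202 - 9 = 24.9232
grad_y = 2*1*-1.8386 + 13 = 9.3228
Step 2: Gradient step.
x_raw = 2.1202 - 0.05*24.9232 = 0.874
y_raw = -1.8386 - 0.05*9.3228 = -2.3047
Step 3: Project onto [-2, 1].
x_proj = clip(0.874) = 0.874
y_proj = clip(-2.3047) = -2.0
Step 4: Evaluate f.
f(0.874, -2.0) = -23.7548


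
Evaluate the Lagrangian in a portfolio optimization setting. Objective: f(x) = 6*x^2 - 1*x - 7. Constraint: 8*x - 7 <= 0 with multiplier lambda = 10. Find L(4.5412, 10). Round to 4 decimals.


Step 1: Evaluate f(x).
f(4.5412) = 6*4.5412^2 - 1*4.5412 - 7 = 112.1938
Step 2: Evaluate g(x).
g(4.5412) = 8*4.5412 - 7 = 29.3296
Step 3: Compute Lagrangian.
L = 112.1938 + 10*29.3296 = 405.4898


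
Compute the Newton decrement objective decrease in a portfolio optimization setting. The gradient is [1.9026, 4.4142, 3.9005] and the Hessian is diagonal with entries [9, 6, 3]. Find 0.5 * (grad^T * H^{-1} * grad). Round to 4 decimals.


Step 1: H is diagonal, so H^(-1) * g = [0.2114, 0.7357, 1.3002].
Step 2: g^T H^(-1) g = sum_i g_i^2 / H_ii
  = (1.9026)^2/9 + (4.4142)^2/6 + (3.9005)^2/3
  = 0.4022 + 3.2475 + 5.0713 = 8.721
Step 3: Objective decrease = 0.5 * g^T H^(-1) g = 4.3605


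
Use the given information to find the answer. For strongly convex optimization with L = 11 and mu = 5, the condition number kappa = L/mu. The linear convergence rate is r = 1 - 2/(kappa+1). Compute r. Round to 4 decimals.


Step 1: Compute the condition number.
kappa = L/mu = 11/5 = 2.2
Step 2: Compute the convergence rate.
r = 1 - 2/(kappa + 1) = 1 - 2*mu/(L + mu) = (L - mu)/(L + mu) = 6/16 = 0.375


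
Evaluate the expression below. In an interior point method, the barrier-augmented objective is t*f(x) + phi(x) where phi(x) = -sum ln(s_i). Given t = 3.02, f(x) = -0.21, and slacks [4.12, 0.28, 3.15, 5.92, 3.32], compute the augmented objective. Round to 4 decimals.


Step 1: Compute log-barrier.
ln values: [1.4159, -1.273, 1.1474, 1.7783, 1.2]
phi = -(1.4159 - 1.273 + 1.1474 + 1.7783 + 1.2) = -4.2686
Step 2: Compute augmented objective.
t*f(x) = 3.02*-0.21 = -0.6342
Total = -0.6342 - 4.2686 = -4.9028


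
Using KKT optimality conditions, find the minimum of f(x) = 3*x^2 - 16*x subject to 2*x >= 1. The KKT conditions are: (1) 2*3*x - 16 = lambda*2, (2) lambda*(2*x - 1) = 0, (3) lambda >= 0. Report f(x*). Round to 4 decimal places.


Step 1: Try lambda = 0 (constraint inactive).
Stationarity: 2*3*x - 16 = 0
x* = 16/(2*3) = 8/3 = 2.6667 (rounded; the exact value 8/3 is used below)
Check constraint: 2*2.6667 = 5.3334 >= 1 -- satisfied.
Step 2: Compute optimal value.
f(x*) = 3*(8/3)^2 - 16*(8/3) = -21.3333


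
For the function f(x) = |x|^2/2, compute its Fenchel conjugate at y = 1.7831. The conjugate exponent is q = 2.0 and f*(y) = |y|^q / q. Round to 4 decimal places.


The conjugate exponent q satisfies 1/p + 1/q = 1.
p = 2, so q = 2/(2 - 1) = 2.0
|y|^q = 1.7831^2.0 = 3.1794
f*(1.7831) = 3.1794 / 2.0 = 1.5897


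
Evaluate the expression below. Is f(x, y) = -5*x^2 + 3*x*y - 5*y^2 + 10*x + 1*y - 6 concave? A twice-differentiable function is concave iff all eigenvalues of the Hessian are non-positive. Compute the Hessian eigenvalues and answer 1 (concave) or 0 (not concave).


The Hessian of f(x,y) = -5*x^2 + 3*x*y - 5*y^2 + 10*x + 1*y - 6 is:
H = [[-10, 3], [3, -10]]
Trace = -10 - 10 = -20
Determinant = -10*-10 - (3)^2 = 91
Discriminant = (-20)^2 - 4*91 = 36.0
Eigenvalues: lambda_1 = -13.0, lambda_2 = -7.0
The function is concave.

1


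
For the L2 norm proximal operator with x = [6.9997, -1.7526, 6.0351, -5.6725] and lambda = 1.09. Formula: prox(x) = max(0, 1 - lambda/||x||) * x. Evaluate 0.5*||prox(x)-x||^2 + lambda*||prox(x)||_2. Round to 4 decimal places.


Step 1: Compute ||x||.
||x|| = 10.9849
Step 2: Compute scaling factor.
scale = max(0, 1 - 1.09/10.9849) = 0.9008
Step 3: prox(x) = [6.3051, -1.5787, 5.4363, -5.1096]
||prox(x)|| = 9.8949
Step 4: Proximal objective.
0.5*||prox-x||^2 = 0.5941
lambda*||prox|| = 10.7854
Total = 11.3794


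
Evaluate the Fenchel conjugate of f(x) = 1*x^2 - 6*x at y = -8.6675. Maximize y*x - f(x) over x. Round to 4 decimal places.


f*(y) = sup_x {y*x - a*x^2 - b*x} = sup_x {(y-b)*x - a*x^2}
FOC: (y - b) - 2a*x = 0 => x* = (y - b)/(2a)
x* = (-8.6675 + 6)/(2*1) = -1.3338
f*(-8.6675) = (y-b)^2/(4a) = (-8.6675 + 6)^2/(4*1)
= 7.1156/4 = 1.7789


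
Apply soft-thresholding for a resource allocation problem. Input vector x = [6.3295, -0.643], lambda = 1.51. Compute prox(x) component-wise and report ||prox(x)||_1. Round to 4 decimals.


Soft-thresholding with lambda = 1.51:
prox(6.3295) = sign(6.3295)*max(|6.3295| - 1.51, 0) = 4.8195
prox(-0.643) = sign(-0.643)*max(|-0.643| - 1.51, 0) = 0.0
prox(x) = [4.8195, 0.0]
||prox(x)||_1 = 4.8195 + 0.0 = 4.8195


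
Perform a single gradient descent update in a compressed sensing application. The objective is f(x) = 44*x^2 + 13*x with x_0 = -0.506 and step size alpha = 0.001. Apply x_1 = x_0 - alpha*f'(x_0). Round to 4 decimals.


We compute the gradient at x_0 and apply the update.
f'(x) = 88*x + 13
f'(-0.506) = 88*-0.506 + 13 = -31.528
x_1 = -0.506 - 0.001*-31.528 = -0.4745


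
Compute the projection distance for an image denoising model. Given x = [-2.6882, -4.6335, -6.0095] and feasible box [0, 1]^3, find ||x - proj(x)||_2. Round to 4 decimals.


Project each component onto [0, 1].
clip(-2.6882) = 0.0, clip(-4.6335) = 0.0, clip(-6.0095) = 0.0
Projection = [0.0, 0.0, 0.0]
Squared diffs: [7.2264, 21.4693, 36.1141]
Distance = sqrt(64.8098) = 8.0505


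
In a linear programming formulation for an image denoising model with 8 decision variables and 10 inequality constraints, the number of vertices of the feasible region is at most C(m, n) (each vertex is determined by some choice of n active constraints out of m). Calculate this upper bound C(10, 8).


Each vertex corresponds to some choice of n active constraints out of m, so the number of vertices is at most C(m, n) = m! / (n!(m-n)!).
m = 10, n = 8
Numerator: 10 * 9 * 8 * 7 * 6 * 5 * 4 * 3
Denominator: 8! = 40320
C(10, 8) = 45


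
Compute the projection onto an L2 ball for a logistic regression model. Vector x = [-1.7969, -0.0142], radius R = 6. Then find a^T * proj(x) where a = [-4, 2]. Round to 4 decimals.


Step 1: Compute ||x|| (intermediates to 6 decimals).
||x|| = sqrt((-1.7969)^2 + (-0.0142)^2) = 1.796956
Step 2: Project.
Since ||x|| <= R, proj = x (no scaling needed).
proj(x) = [-1.7969, -0.0142]
Step 3: Dot product.
a^T * proj(x) = -4*(-1.7969) + 2*(-0.0142) = 7.1592


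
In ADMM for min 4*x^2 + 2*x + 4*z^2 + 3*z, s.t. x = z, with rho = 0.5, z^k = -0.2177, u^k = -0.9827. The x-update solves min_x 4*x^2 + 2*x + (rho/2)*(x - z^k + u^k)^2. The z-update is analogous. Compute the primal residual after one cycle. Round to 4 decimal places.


ADMM iteration with rho = 0.5, z^k = -0.2177, u^k = -0.9827
Step 1: x-update.
Minimize 4*x^2 + 2*x + (0.5/2)*(x + 0.2177 - 0.9827)^2
FOC: (2*4 + 0.5)*x = -2 + 0.5*(-0.2177 + 0.9827)
x^{k+1} = -0.1903
Step 2: z-update.
Minimize 4*z^2 + 3*z + (0.5/2)*(-0.1903 - z - 0.9827)^2
FOC: (2*4 + 0.5)*z = -3 + 0.5*(-0.1903 - 0.9827)
z^{k+1} = -0.4219
Step 3: u-update.
u^{k+1} = -0.9827 - 0.1903 + 0.4219 = -0.7511
Step 4: Primal residual = |-0.1903 + 0.4219| = 0.2316


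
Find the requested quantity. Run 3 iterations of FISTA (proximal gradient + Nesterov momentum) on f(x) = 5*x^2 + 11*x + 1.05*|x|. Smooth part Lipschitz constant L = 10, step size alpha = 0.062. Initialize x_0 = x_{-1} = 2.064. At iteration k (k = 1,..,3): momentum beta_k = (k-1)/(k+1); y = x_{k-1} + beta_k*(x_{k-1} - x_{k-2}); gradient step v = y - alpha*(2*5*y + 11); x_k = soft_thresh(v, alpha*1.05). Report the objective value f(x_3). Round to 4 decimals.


FISTA on f(x) = 5*x^2 + 11*x + 1.05*|x|
L = 10, alpha = 0.062
Iteration 1: beta = 0.0, y = 2.064 + 0.0*(2.064 - 2.064) = 2.064
  grad(y) = 31.64, v = y - alpha*grad = 0.1023
  prox(v) = soft_thresh(0.1023, 0.0651) = 0.0372
Iteration 2: beta = 0.3333, y = 0.0372 + 0.3333*(0.0372 - 2.064) = -0.6384
  grad(y) = 4.6163, v = y - alpha*grad = -0.9246
  prox(v) = soft_thresh(-0.9246, 0.0651) = -0.8595
Iteration 3: beta = 0.5, y = -0.8595 + 0.5*(-0.8595 - 0.0372) = -1.3078
  grad(y) = -2.0783, v = y - alpha*grad = -1.179
  prox(v) = soft_thresh(-1.179, 0.0651) = -1.1139
f(x_3) = 5*(-1.1139)^2 + 11*(-1.1139) + 1.05*|-1.1139| = -4.8795


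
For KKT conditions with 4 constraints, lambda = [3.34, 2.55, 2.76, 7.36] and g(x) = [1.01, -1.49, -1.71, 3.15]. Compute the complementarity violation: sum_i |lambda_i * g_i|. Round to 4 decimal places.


KKT complementary slackness check:
lambda_1 * g_1 = 3.34 * 1.01 = 3.3734
lambda_2 * g_2 = 2.55 * -1.49 = -3.7995
lambda_3 * g_3 = 2.76 * -1.71 = -4.7196
lambda_4 * g_4 = 7.36 * 3.15 = 23.184
Total violation = 3.3734 + 3.7995 + 4.7196 + 23.184 = 35.0765


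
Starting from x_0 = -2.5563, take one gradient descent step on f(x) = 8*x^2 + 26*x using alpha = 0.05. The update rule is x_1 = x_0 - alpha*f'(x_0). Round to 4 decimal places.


We compute the gradient at x_0 and apply the update.
f'(x) = 16*x + 26
f'(-2.5563) = 16*-2.5563 + 26 = -14.9008
x_1 = -2.5563 - 0.05*-14.9008 = -1.8113


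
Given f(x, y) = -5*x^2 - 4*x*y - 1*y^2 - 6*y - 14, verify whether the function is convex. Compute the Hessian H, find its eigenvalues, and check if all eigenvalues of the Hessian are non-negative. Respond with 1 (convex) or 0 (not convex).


The Hessian of f(x,y) = -5*x^2 - 4*x*y - 1*y^2 - 6*y - 14 is:
H = [[-10, -4], [-4, -2]]
Trace = -10 - 2 = -12
Determinant = -10*-2 - (-4)^2 = 4
Discriminant = (-12)^2 - 4*4 = 128.0
Eigenvalues: lambda_1 = -11.6569, lambda_2 = -0.3431
The function is not convex.

0


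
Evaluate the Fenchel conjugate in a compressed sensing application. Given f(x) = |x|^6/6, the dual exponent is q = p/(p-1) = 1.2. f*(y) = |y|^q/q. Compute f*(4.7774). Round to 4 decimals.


The conjugate exponent q satisfies 1/p + 1/q = 1.
p = 6, so q = 6/(6 - 1) = 1.2
|y|^q = 4.7774^1.2 = 6.5318
f*(4.7774) = 6.5318 / 1.2 = 5.4431


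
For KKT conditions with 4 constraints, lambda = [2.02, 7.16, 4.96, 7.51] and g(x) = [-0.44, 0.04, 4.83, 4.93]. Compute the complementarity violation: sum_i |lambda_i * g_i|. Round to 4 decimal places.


KKT complementary slackness check:
lambda_1 * g_1 = 2.02 * -0.44 = -0.8888
lambda_2 * g_2 = 7.16 * 0.04 = 0.2864
lambda_3 * g_3 = 4.96 * 4.83 = 23.9568
lambda_4 * g_4 = 7.51 * 4.93 = 37.0243
Total violation = 0.8888 + 0.2864 + 23.9568 + 37.0243 = 62.1563


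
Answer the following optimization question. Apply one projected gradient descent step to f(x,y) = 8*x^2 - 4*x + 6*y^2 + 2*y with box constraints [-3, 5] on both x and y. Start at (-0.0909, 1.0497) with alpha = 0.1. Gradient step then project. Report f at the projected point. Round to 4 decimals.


Step 1: Compute gradient at (-0.0909, 1.0497).
grad_x = 2*8*-0.0909 - 4 = -5.4544
grad_y = 2*6*1.0497 + 2 = 14.5964
Step 2: Gradient step.
x_raw = -0.0909 - 0.1*-5.4544 = 0.4545
y_raw = 1.0497 - 0.1*14.5964 = -0.4099
Step 3: Project onto [-3, 5].
x_proj = clip(0.4545) = 0.4545
y_proj = clip(-0.4099) = -0.4099
Step 4: Evaluate f.
f(0.4545, -0.4099) = 0.0231


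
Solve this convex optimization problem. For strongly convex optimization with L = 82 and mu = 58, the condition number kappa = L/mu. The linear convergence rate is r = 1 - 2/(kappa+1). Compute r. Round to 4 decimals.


Step 1: Compute the condition number.
kappa = L/mu = 82/58 = 1.4138
Step 2: Compute the convergence rate.
r = 1 - 2/(kappa + 1) = 1 - 2*mu/(L + mu) = (L - mu)/(L + mu) = 24/140 = 0.1714


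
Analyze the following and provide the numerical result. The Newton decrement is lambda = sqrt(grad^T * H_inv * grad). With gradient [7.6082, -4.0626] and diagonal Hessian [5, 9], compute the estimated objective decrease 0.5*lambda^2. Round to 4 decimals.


Step 1: H is diagonal, so H^(-1) * g = [1.5216, -0.4514].
Step 2: g^T H^(-1) g = sum_i g_i^2 / H_ii
  = (7.6082)^2/5 + (-4.0626)^2/9
  = 11.5769 + 1.8339 = 13.4108
Step 3: Objective decrease = 0.5 * g^T H^(-1) g = 6.7054


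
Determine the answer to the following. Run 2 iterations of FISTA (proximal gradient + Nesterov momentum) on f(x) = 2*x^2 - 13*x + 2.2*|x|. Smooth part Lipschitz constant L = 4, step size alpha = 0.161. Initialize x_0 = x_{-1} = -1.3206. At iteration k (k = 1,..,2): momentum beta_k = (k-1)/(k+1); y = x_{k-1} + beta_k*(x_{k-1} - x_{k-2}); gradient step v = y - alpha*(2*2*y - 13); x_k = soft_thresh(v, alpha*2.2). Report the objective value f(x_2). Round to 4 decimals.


FISTA on f(x) = 2*x^2 - 13*x + 2.2*|x|
L = 4, alpha = 0.161
Iteration 1: beta = 0.0, y = -1.3206 + 0.0*(-1.3206 + 1.3206) = -1.3206
  grad(y) = -18.2824, v = y - alpha*grad = 1.6229
  prox(v) = soft_thresh(1.6229, 0.3542) = 1.2687
Iteration 2: beta = 0.3333, y = 1.2687 + 0.3333*(1.2687 + 1.3206) = 2.1318
  grad(y) = -4.473, v = y - alpha*grad = 2.8519
  prox(v) = soft_thresh(2.8519, 0.3542) = 2.4977
f(x_2) = 2*2.4977^2 - 13*2.4977 + 2.2*|2.4977| = -14.4982


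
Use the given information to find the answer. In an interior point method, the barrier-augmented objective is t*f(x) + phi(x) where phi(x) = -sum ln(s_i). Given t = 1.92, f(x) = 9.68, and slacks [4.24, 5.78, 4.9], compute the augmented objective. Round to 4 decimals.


Step 1: Compute log-barrier.
ln values: [1.4446, 1.7544, 1.5892]
phi = -(1.4446 + 1.7544 + 1.5892) = -4.7882
Step 2: Compute augmented objective.
t*f(x) = 1.92*9.68 = 18.5856
Total = 18.5856 - 4.7882 = 13.7974


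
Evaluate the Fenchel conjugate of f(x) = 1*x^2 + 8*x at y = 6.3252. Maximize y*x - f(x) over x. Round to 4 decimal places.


f*(y) = sup_x {y*x - a*x^2 - b*x} = sup_x {(y-b)*x - a*x^2}
FOC: (y - b) - 2a*x = 0 => x* = (y - b)/(2a)
x* = (6.3252 - 8)/(2*1) = -0.8374
f*(6.3252) = (y-b)^2/(4a) = (6.3252 - 8)^2/(4*1)
= 2.805/4 = 0.7012


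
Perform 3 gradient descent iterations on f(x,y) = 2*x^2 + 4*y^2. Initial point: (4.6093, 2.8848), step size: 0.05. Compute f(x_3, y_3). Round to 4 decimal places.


Gradient descent on f(x,y) = 2*x^2 + 4*y^2.
Starting point: (4.6093, 2.8848), alpha = 0.05
Step 1: grad_x = 2*2*4.6093 = 18.4372, grad_y = 2*4*2.8848 = 23.0784
  x_1 = 4.6093 - 0.05*18.4372 = 3.6874
  y_1 = 2.8848 - 0.05*23.0784 = 1.7309
Step 2: grad_x = 2*2*3.6874 = 14.7498, grad_y = 2*4*1.7309 = 13.847
  x_2 = 3.6874 - 0.05*14.7498 = 2.95
  y_2 = 1.7309 - 0.05*13.847 = 1.0385
Step 3: grad_x = 2*2*2.95 = 11.7998, grad_y = 2*4*1.0385 = 8.3082
  x_3 = 2.95 - 0.05*11.7998 = 2.36
  y_3 = 1.0385 - 0.05*8.3082 = 0.6231
f(2.36, 0.6231) = 2*2.36^2 + 4*0.6231^2 = 12.6919


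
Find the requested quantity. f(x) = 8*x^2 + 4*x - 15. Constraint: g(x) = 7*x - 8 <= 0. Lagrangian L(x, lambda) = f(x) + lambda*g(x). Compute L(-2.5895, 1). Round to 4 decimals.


Step 1: Evaluate f(x).
f(-2.5895) = 8*(-2.5895)^2 + 4*(-2.5895) - 15 = 28.2861
Step 2: Evaluate g(x).
g(-2.5895) = 7*-2.5895 - 8 = -26.1265
Step 3: Compute Lagrangian.
L = 28.2861 + 1*-26.1265 = 2.1596


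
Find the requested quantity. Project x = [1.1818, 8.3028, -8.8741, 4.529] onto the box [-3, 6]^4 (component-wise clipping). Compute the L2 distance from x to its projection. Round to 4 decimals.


Project each component onto [-3, 6].
clip(1.1818) = 1.1818, clip(8.3028) = 6.0, clip(-8.8741) = -3.0, clip(4.529) = 4.529
Projection = [1.1818, 6.0, -3.0, 4.529]
Squared diffs: [0.0, 5.3029, 34.5051, 0.0]
Distance = sqrt(39.808) = 6.3094


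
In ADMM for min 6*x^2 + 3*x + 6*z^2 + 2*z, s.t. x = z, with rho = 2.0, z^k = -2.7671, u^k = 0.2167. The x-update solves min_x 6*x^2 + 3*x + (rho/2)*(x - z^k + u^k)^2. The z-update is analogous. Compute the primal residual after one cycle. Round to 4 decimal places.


ADMM iteration with rho = 2.0, z^k = -2.7671, u^k = 0.2167
Step 1: x-update.
Minimize 6*x^2 + 3*x + (2.0/2)*(x + 2.7671 + 0.2167)^2
FOC: (2*6 + 2.0)*x = -3 + 2.0*(-2.7671 - 0.2167)
x^{k+1} = -0.6405
Step 2: z-update.
Minimize 6*z^2 + 2*z + (2.0/2)*(-0.6405 - z + 0.2167)^2
FOC: (2*6 + 2.0)*z = -2 + 2.0*(-0.6405 + 0.2167)
z^{k+1} = -0.2034
Step 3: u-update.
u^{k+1} = 0.2167 - 0.6405 + 0.2034 = -0.2204
Step 4: Primal residual = |-0.6405 + 0.2034| = 0.4371


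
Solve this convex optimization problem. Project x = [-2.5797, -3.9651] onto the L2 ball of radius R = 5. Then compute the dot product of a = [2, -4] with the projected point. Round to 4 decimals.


Step 1: Compute ||x|| (intermediates to 6 decimals).
||x|| = sqrt((-2.5797)^2 + (-3.9651)^2) = 4.73042
Step 2: Project.
Since ||x|| <= R, proj = x (no scaling needed).
proj(x) = [-2.5797, -3.9651]
Step 3: Dot product.
a^T * proj(x) = 2*(-2.5797) - 4*(-3.9651) = 10.701


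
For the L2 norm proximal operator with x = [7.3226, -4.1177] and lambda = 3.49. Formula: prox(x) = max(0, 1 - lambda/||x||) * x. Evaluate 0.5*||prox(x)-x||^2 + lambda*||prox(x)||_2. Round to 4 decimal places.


Step 1: Compute ||x||.
||x|| = 8.4009
Step 2: Compute scaling factor.
scale = max(0, 1 - 3.49/8.4009) = 0.5846
Step 3: prox(x) = [4.2806, -2.4071]
||prox(x)|| = 4.9109
Step 4: Proximal objective.
0.5*||prox-x||^2 = 6.0901
lambda*||prox|| = 17.139
Total = 23.2293


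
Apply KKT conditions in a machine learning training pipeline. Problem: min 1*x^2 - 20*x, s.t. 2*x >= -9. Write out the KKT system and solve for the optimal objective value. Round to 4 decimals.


Step 1: Try lambda = 0 (constraint inactive).
Stationarity: 2*1*x - 20 = 0
x* = 20/(2*1) = 10.0
Check constraint: 2*10.0 = 20.0 >= -9 -- satisfied.
Step 2: Compute optimal value.
f(x*) = 1*10.0^2 - 20*10.0 = -100.0


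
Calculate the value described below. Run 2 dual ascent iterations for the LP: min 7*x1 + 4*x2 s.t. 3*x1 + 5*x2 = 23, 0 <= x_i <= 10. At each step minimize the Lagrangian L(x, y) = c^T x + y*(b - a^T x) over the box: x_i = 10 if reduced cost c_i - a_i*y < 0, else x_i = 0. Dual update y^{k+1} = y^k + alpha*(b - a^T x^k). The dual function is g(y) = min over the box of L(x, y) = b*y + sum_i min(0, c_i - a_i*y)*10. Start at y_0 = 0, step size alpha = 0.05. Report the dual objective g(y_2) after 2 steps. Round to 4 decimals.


Dual ascent for LP: min 7*x1 + 4*x2, 3*x1 + 5*x2 = 23, 0 <= x_i <= 10
Step 1: y^k = 0.0, reduced costs: (7.0, 4.0)
  x^k = (0.0, 0.0), subgradient = b - a^T x = 23.0
  y^{k+1} = 0.0 + 0.05*23.0 = 1.15
Step 2: y^k = 1.15, reduced costs: (3.55, -1.75)
  x^k = (0.0, 10.0), subgradient = b - a^T x = -27.0
  y^{k+1} = 1.15 + 0.05*-27.0 = -0.2
Dual objective at y_2 = -0.2: reduced costs (7.6, 5.0), box minimizer x = (0.0, 0.0)
g(y_2) = b*y + (c1 - a1*y)*x1 + (c2 - a2*y)*x2 = 23*(-0.2) + 7.6*0.0 + 5.0*0.0 = -4.6 + 0.0 + 0.0 = -4.6


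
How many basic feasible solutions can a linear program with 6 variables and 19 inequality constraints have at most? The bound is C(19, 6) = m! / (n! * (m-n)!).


Each vertex corresponds to some choice of n active constraints out of m, so the number of vertices is at most C(m, n) = m! / (n!(m-n)!).
m = 19, n = 6
Numerator: 19 * 18 * 17 * 16 * 15 * 14
Denominator: 6! = 720
C(19, 6) = 27132
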